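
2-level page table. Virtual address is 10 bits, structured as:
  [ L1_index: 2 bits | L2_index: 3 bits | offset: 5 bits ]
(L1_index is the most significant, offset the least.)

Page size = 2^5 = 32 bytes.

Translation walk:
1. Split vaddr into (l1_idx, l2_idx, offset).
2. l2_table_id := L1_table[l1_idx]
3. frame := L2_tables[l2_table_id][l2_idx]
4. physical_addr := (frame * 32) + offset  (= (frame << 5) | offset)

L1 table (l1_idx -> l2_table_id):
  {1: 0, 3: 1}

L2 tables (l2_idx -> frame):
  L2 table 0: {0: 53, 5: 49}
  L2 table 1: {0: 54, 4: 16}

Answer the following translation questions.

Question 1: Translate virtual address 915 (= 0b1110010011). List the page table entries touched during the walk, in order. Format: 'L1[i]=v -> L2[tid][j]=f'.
Answer: L1[3]=1 -> L2[1][4]=16

Derivation:
vaddr = 915 = 0b1110010011
Split: l1_idx=3, l2_idx=4, offset=19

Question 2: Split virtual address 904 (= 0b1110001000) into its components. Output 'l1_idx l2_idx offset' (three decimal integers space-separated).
Answer: 3 4 8

Derivation:
vaddr = 904 = 0b1110001000
  top 2 bits -> l1_idx = 3
  next 3 bits -> l2_idx = 4
  bottom 5 bits -> offset = 8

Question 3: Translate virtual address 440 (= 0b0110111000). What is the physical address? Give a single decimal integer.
Answer: 1592

Derivation:
vaddr = 440 = 0b0110111000
Split: l1_idx=1, l2_idx=5, offset=24
L1[1] = 0
L2[0][5] = 49
paddr = 49 * 32 + 24 = 1592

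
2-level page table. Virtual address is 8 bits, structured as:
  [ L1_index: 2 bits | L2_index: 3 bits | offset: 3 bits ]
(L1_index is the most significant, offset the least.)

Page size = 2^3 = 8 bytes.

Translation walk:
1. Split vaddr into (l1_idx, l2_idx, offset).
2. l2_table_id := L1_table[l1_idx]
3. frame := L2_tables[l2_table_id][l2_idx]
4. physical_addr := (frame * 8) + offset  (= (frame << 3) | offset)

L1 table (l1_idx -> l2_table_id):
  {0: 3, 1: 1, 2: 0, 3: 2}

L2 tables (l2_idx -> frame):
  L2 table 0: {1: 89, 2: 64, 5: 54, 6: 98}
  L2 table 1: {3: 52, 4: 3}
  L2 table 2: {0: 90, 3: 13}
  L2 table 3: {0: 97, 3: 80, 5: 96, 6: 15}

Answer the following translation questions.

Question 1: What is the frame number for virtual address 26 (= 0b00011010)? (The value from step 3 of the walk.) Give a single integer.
Answer: 80

Derivation:
vaddr = 26: l1_idx=0, l2_idx=3
L1[0] = 3; L2[3][3] = 80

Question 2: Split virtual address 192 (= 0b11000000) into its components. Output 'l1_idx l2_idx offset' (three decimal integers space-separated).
vaddr = 192 = 0b11000000
  top 2 bits -> l1_idx = 3
  next 3 bits -> l2_idx = 0
  bottom 3 bits -> offset = 0

Answer: 3 0 0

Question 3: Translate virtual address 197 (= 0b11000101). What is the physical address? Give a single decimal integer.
vaddr = 197 = 0b11000101
Split: l1_idx=3, l2_idx=0, offset=5
L1[3] = 2
L2[2][0] = 90
paddr = 90 * 8 + 5 = 725

Answer: 725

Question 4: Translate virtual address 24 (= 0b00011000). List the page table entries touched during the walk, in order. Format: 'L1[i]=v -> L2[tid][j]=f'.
Answer: L1[0]=3 -> L2[3][3]=80

Derivation:
vaddr = 24 = 0b00011000
Split: l1_idx=0, l2_idx=3, offset=0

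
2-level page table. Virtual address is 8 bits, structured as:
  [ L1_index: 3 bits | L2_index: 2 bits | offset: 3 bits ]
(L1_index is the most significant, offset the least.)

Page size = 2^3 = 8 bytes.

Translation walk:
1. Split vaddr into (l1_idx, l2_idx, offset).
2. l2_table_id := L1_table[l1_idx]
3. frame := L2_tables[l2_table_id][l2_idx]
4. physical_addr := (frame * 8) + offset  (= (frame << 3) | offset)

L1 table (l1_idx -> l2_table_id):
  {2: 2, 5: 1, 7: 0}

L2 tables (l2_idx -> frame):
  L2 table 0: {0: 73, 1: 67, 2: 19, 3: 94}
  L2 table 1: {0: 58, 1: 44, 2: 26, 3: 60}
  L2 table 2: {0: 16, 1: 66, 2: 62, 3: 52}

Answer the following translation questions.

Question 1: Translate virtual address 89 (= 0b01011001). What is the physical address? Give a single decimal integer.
Answer: 417

Derivation:
vaddr = 89 = 0b01011001
Split: l1_idx=2, l2_idx=3, offset=1
L1[2] = 2
L2[2][3] = 52
paddr = 52 * 8 + 1 = 417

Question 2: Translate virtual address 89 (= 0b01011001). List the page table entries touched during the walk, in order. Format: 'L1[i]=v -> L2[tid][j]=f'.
vaddr = 89 = 0b01011001
Split: l1_idx=2, l2_idx=3, offset=1

Answer: L1[2]=2 -> L2[2][3]=52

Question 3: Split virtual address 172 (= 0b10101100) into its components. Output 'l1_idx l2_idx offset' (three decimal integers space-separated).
vaddr = 172 = 0b10101100
  top 3 bits -> l1_idx = 5
  next 2 bits -> l2_idx = 1
  bottom 3 bits -> offset = 4

Answer: 5 1 4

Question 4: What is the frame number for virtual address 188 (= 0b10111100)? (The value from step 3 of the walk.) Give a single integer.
vaddr = 188: l1_idx=5, l2_idx=3
L1[5] = 1; L2[1][3] = 60

Answer: 60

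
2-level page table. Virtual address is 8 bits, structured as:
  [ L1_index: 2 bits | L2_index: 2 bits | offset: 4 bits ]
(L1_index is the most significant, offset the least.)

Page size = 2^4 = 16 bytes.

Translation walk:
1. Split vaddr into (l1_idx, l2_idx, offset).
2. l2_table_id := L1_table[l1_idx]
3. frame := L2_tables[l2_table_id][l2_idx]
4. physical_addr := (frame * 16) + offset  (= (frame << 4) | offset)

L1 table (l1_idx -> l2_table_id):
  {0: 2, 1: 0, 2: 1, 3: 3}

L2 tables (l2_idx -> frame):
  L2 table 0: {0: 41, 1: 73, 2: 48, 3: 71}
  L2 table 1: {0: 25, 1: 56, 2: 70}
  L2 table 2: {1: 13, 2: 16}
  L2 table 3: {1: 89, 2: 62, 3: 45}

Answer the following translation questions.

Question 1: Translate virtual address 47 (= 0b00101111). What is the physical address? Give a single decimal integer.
vaddr = 47 = 0b00101111
Split: l1_idx=0, l2_idx=2, offset=15
L1[0] = 2
L2[2][2] = 16
paddr = 16 * 16 + 15 = 271

Answer: 271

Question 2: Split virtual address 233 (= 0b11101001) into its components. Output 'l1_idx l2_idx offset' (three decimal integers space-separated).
vaddr = 233 = 0b11101001
  top 2 bits -> l1_idx = 3
  next 2 bits -> l2_idx = 2
  bottom 4 bits -> offset = 9

Answer: 3 2 9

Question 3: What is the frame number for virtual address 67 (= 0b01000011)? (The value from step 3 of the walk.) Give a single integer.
Answer: 41

Derivation:
vaddr = 67: l1_idx=1, l2_idx=0
L1[1] = 0; L2[0][0] = 41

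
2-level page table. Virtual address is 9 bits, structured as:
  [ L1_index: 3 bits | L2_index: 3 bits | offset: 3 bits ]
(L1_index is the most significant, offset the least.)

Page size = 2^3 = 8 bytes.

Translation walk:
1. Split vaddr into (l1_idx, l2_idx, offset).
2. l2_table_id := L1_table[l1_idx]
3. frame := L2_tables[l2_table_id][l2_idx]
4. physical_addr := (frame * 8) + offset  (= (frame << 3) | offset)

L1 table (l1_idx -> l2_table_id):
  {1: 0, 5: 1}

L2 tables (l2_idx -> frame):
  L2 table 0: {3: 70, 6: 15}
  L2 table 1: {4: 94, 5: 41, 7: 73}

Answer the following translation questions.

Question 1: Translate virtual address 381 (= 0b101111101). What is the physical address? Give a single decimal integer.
vaddr = 381 = 0b101111101
Split: l1_idx=5, l2_idx=7, offset=5
L1[5] = 1
L2[1][7] = 73
paddr = 73 * 8 + 5 = 589

Answer: 589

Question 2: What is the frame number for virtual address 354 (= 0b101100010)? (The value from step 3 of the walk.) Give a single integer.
vaddr = 354: l1_idx=5, l2_idx=4
L1[5] = 1; L2[1][4] = 94

Answer: 94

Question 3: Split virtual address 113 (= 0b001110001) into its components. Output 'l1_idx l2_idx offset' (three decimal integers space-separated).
Answer: 1 6 1

Derivation:
vaddr = 113 = 0b001110001
  top 3 bits -> l1_idx = 1
  next 3 bits -> l2_idx = 6
  bottom 3 bits -> offset = 1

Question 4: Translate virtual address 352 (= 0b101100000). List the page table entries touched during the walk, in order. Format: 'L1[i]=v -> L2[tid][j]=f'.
Answer: L1[5]=1 -> L2[1][4]=94

Derivation:
vaddr = 352 = 0b101100000
Split: l1_idx=5, l2_idx=4, offset=0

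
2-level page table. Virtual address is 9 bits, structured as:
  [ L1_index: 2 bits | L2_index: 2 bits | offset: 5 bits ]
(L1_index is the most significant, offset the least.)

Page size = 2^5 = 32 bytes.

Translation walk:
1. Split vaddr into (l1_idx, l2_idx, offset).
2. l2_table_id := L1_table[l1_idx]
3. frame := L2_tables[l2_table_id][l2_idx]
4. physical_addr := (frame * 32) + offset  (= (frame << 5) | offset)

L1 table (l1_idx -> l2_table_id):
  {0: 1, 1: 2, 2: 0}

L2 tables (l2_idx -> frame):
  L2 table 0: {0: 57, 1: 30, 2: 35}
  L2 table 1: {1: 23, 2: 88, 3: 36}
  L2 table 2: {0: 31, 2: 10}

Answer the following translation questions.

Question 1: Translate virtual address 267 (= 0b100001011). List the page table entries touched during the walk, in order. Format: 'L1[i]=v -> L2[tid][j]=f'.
Answer: L1[2]=0 -> L2[0][0]=57

Derivation:
vaddr = 267 = 0b100001011
Split: l1_idx=2, l2_idx=0, offset=11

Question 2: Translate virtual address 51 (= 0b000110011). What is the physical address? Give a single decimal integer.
Answer: 755

Derivation:
vaddr = 51 = 0b000110011
Split: l1_idx=0, l2_idx=1, offset=19
L1[0] = 1
L2[1][1] = 23
paddr = 23 * 32 + 19 = 755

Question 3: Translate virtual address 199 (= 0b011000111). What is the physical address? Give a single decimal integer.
Answer: 327

Derivation:
vaddr = 199 = 0b011000111
Split: l1_idx=1, l2_idx=2, offset=7
L1[1] = 2
L2[2][2] = 10
paddr = 10 * 32 + 7 = 327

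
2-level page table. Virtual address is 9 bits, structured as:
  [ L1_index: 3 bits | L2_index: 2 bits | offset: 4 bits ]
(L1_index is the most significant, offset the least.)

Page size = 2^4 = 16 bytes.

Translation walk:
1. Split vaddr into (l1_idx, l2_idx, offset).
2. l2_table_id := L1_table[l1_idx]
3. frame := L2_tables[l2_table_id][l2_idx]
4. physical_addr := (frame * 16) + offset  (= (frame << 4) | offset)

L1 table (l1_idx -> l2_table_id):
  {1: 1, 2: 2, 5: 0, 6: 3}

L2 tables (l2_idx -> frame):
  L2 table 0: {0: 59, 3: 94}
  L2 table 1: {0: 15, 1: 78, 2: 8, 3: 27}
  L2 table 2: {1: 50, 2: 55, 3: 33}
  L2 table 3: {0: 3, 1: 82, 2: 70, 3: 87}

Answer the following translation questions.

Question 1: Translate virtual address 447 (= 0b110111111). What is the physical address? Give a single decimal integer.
vaddr = 447 = 0b110111111
Split: l1_idx=6, l2_idx=3, offset=15
L1[6] = 3
L2[3][3] = 87
paddr = 87 * 16 + 15 = 1407

Answer: 1407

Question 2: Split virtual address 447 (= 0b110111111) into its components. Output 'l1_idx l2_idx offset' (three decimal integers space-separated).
vaddr = 447 = 0b110111111
  top 3 bits -> l1_idx = 6
  next 2 bits -> l2_idx = 3
  bottom 4 bits -> offset = 15

Answer: 6 3 15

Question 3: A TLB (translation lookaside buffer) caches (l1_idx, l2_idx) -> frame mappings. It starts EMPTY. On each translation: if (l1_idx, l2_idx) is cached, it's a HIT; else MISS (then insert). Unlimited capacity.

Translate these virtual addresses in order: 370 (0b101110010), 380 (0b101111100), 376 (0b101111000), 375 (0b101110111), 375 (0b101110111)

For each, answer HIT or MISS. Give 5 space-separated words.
vaddr=370: (5,3) not in TLB -> MISS, insert
vaddr=380: (5,3) in TLB -> HIT
vaddr=376: (5,3) in TLB -> HIT
vaddr=375: (5,3) in TLB -> HIT
vaddr=375: (5,3) in TLB -> HIT

Answer: MISS HIT HIT HIT HIT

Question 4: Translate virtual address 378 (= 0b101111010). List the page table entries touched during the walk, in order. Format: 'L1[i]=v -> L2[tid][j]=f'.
Answer: L1[5]=0 -> L2[0][3]=94

Derivation:
vaddr = 378 = 0b101111010
Split: l1_idx=5, l2_idx=3, offset=10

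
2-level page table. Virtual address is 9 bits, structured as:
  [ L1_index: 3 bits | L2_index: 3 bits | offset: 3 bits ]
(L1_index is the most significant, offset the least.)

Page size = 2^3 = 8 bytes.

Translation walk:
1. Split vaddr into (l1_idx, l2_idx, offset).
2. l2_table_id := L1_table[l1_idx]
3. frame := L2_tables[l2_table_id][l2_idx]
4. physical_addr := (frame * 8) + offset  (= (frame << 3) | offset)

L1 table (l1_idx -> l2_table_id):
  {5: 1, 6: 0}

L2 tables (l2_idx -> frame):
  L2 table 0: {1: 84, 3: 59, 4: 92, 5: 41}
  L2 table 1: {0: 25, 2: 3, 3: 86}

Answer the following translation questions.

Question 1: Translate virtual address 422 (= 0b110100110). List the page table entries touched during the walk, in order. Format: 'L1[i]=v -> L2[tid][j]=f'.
Answer: L1[6]=0 -> L2[0][4]=92

Derivation:
vaddr = 422 = 0b110100110
Split: l1_idx=6, l2_idx=4, offset=6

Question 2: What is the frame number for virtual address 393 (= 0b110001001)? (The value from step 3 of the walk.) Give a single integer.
Answer: 84

Derivation:
vaddr = 393: l1_idx=6, l2_idx=1
L1[6] = 0; L2[0][1] = 84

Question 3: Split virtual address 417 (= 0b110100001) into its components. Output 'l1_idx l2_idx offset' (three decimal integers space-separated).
Answer: 6 4 1

Derivation:
vaddr = 417 = 0b110100001
  top 3 bits -> l1_idx = 6
  next 3 bits -> l2_idx = 4
  bottom 3 bits -> offset = 1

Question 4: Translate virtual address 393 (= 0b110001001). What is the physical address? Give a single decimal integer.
Answer: 673

Derivation:
vaddr = 393 = 0b110001001
Split: l1_idx=6, l2_idx=1, offset=1
L1[6] = 0
L2[0][1] = 84
paddr = 84 * 8 + 1 = 673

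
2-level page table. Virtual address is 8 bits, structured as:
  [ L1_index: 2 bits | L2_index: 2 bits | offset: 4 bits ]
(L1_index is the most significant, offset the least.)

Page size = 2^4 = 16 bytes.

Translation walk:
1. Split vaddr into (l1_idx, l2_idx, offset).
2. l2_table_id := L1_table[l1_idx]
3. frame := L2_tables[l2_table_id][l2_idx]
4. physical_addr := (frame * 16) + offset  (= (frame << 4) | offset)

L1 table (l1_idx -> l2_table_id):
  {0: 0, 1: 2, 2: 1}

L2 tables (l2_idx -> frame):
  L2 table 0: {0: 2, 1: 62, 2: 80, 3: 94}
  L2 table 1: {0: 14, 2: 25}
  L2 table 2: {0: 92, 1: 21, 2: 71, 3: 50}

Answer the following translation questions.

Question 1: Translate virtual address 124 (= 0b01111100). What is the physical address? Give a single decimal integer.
vaddr = 124 = 0b01111100
Split: l1_idx=1, l2_idx=3, offset=12
L1[1] = 2
L2[2][3] = 50
paddr = 50 * 16 + 12 = 812

Answer: 812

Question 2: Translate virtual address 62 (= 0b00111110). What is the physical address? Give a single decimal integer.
vaddr = 62 = 0b00111110
Split: l1_idx=0, l2_idx=3, offset=14
L1[0] = 0
L2[0][3] = 94
paddr = 94 * 16 + 14 = 1518

Answer: 1518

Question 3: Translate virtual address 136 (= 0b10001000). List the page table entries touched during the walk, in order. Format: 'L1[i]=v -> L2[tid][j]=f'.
Answer: L1[2]=1 -> L2[1][0]=14

Derivation:
vaddr = 136 = 0b10001000
Split: l1_idx=2, l2_idx=0, offset=8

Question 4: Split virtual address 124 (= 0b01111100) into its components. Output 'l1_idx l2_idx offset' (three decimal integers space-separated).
Answer: 1 3 12

Derivation:
vaddr = 124 = 0b01111100
  top 2 bits -> l1_idx = 1
  next 2 bits -> l2_idx = 3
  bottom 4 bits -> offset = 12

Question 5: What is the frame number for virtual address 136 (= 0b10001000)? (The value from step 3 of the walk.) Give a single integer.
Answer: 14

Derivation:
vaddr = 136: l1_idx=2, l2_idx=0
L1[2] = 1; L2[1][0] = 14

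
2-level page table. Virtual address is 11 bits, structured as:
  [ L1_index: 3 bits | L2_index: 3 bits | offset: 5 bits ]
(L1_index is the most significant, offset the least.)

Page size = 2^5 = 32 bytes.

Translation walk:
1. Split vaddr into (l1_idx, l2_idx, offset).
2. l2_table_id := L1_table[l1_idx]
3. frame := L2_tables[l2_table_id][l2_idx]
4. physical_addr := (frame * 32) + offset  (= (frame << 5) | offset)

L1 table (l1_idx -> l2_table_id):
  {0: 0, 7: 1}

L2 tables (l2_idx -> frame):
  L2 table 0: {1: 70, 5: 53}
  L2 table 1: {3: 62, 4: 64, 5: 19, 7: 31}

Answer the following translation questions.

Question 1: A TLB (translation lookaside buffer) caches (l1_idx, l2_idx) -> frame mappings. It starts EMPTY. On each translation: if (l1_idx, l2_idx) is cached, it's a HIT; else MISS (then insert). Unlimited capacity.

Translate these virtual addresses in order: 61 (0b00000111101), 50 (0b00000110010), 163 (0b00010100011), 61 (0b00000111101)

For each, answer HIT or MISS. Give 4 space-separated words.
vaddr=61: (0,1) not in TLB -> MISS, insert
vaddr=50: (0,1) in TLB -> HIT
vaddr=163: (0,5) not in TLB -> MISS, insert
vaddr=61: (0,1) in TLB -> HIT

Answer: MISS HIT MISS HIT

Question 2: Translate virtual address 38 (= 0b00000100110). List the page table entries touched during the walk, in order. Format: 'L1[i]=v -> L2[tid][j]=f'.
vaddr = 38 = 0b00000100110
Split: l1_idx=0, l2_idx=1, offset=6

Answer: L1[0]=0 -> L2[0][1]=70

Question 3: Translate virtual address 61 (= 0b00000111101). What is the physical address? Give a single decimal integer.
vaddr = 61 = 0b00000111101
Split: l1_idx=0, l2_idx=1, offset=29
L1[0] = 0
L2[0][1] = 70
paddr = 70 * 32 + 29 = 2269

Answer: 2269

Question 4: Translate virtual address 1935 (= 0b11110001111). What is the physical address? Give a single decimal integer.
vaddr = 1935 = 0b11110001111
Split: l1_idx=7, l2_idx=4, offset=15
L1[7] = 1
L2[1][4] = 64
paddr = 64 * 32 + 15 = 2063

Answer: 2063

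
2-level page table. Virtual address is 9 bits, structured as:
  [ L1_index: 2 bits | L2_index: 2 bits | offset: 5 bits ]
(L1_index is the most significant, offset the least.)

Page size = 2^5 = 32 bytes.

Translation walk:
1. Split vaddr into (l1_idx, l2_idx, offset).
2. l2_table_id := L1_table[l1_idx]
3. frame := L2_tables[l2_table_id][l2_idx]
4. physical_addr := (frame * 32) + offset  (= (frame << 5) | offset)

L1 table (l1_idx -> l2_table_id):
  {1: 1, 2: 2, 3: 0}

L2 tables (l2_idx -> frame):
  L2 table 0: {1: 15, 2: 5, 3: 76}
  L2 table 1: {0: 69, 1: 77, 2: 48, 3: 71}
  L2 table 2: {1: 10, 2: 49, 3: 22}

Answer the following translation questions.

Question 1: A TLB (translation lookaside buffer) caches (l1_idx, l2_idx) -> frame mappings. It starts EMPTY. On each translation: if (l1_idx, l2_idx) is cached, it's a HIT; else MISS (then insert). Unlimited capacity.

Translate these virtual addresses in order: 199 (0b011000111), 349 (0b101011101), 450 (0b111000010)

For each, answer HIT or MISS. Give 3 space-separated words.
vaddr=199: (1,2) not in TLB -> MISS, insert
vaddr=349: (2,2) not in TLB -> MISS, insert
vaddr=450: (3,2) not in TLB -> MISS, insert

Answer: MISS MISS MISS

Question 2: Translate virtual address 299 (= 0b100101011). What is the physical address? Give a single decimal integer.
Answer: 331

Derivation:
vaddr = 299 = 0b100101011
Split: l1_idx=2, l2_idx=1, offset=11
L1[2] = 2
L2[2][1] = 10
paddr = 10 * 32 + 11 = 331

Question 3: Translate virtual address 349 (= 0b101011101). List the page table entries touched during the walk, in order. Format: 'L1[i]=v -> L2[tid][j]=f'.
vaddr = 349 = 0b101011101
Split: l1_idx=2, l2_idx=2, offset=29

Answer: L1[2]=2 -> L2[2][2]=49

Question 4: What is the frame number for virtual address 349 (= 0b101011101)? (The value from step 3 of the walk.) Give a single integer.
vaddr = 349: l1_idx=2, l2_idx=2
L1[2] = 2; L2[2][2] = 49

Answer: 49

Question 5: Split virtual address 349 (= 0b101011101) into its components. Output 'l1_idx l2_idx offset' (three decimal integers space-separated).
vaddr = 349 = 0b101011101
  top 2 bits -> l1_idx = 2
  next 2 bits -> l2_idx = 2
  bottom 5 bits -> offset = 29

Answer: 2 2 29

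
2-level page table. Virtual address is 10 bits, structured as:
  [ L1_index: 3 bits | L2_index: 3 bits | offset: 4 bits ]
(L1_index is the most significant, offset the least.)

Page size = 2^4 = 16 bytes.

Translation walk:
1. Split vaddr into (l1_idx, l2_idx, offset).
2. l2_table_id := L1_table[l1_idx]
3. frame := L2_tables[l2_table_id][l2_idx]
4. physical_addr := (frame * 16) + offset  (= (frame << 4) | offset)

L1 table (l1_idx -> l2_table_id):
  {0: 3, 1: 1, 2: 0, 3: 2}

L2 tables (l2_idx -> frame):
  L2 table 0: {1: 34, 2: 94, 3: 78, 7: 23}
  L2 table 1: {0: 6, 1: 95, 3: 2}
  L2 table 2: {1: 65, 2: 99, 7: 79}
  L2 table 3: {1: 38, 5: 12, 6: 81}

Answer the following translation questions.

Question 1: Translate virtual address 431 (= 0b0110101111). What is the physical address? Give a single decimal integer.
Answer: 1599

Derivation:
vaddr = 431 = 0b0110101111
Split: l1_idx=3, l2_idx=2, offset=15
L1[3] = 2
L2[2][2] = 99
paddr = 99 * 16 + 15 = 1599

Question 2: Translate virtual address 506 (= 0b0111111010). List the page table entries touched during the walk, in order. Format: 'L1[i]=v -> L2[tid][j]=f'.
Answer: L1[3]=2 -> L2[2][7]=79

Derivation:
vaddr = 506 = 0b0111111010
Split: l1_idx=3, l2_idx=7, offset=10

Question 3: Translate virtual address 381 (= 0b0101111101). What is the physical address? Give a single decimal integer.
Answer: 381

Derivation:
vaddr = 381 = 0b0101111101
Split: l1_idx=2, l2_idx=7, offset=13
L1[2] = 0
L2[0][7] = 23
paddr = 23 * 16 + 13 = 381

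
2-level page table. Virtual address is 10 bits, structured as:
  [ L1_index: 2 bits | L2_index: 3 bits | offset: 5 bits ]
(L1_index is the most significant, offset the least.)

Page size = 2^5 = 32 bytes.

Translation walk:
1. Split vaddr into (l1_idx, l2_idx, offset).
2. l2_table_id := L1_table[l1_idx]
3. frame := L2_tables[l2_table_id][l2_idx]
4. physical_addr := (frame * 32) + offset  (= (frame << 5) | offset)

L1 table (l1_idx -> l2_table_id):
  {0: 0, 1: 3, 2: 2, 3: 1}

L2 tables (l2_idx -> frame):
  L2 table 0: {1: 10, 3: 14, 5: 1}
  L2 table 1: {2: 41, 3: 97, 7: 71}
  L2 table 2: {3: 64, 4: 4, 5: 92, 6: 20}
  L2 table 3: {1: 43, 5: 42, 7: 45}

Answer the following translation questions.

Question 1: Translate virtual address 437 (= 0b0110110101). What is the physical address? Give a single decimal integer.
Answer: 1365

Derivation:
vaddr = 437 = 0b0110110101
Split: l1_idx=1, l2_idx=5, offset=21
L1[1] = 3
L2[3][5] = 42
paddr = 42 * 32 + 21 = 1365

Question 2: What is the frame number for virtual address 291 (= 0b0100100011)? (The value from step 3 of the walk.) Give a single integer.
vaddr = 291: l1_idx=1, l2_idx=1
L1[1] = 3; L2[3][1] = 43

Answer: 43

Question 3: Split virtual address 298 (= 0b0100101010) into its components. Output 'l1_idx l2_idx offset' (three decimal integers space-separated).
vaddr = 298 = 0b0100101010
  top 2 bits -> l1_idx = 1
  next 3 bits -> l2_idx = 1
  bottom 5 bits -> offset = 10

Answer: 1 1 10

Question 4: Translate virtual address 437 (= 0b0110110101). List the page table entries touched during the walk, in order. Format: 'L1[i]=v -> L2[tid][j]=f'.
vaddr = 437 = 0b0110110101
Split: l1_idx=1, l2_idx=5, offset=21

Answer: L1[1]=3 -> L2[3][5]=42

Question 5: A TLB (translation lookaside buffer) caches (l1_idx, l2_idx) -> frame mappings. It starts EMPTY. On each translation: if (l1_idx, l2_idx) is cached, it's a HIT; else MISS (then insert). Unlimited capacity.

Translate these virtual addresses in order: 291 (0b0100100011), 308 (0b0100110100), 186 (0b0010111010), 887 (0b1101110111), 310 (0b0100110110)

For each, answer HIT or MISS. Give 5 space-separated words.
vaddr=291: (1,1) not in TLB -> MISS, insert
vaddr=308: (1,1) in TLB -> HIT
vaddr=186: (0,5) not in TLB -> MISS, insert
vaddr=887: (3,3) not in TLB -> MISS, insert
vaddr=310: (1,1) in TLB -> HIT

Answer: MISS HIT MISS MISS HIT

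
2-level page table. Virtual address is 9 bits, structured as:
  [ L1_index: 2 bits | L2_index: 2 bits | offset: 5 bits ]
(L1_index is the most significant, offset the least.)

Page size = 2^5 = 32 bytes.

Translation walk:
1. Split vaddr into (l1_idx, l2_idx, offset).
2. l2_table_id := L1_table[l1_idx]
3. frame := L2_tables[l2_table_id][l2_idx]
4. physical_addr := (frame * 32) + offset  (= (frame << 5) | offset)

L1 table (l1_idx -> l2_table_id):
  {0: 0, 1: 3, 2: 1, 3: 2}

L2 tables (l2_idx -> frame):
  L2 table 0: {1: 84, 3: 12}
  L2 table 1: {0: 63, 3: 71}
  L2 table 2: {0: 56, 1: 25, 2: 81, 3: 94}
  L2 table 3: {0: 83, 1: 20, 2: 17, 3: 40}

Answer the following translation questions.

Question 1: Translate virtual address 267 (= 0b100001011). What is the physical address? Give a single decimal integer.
Answer: 2027

Derivation:
vaddr = 267 = 0b100001011
Split: l1_idx=2, l2_idx=0, offset=11
L1[2] = 1
L2[1][0] = 63
paddr = 63 * 32 + 11 = 2027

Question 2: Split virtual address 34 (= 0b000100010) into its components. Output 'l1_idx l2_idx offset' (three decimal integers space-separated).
Answer: 0 1 2

Derivation:
vaddr = 34 = 0b000100010
  top 2 bits -> l1_idx = 0
  next 2 bits -> l2_idx = 1
  bottom 5 bits -> offset = 2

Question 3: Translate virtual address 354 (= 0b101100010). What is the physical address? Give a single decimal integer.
Answer: 2274

Derivation:
vaddr = 354 = 0b101100010
Split: l1_idx=2, l2_idx=3, offset=2
L1[2] = 1
L2[1][3] = 71
paddr = 71 * 32 + 2 = 2274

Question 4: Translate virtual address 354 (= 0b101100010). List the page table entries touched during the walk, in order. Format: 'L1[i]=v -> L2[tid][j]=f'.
Answer: L1[2]=1 -> L2[1][3]=71

Derivation:
vaddr = 354 = 0b101100010
Split: l1_idx=2, l2_idx=3, offset=2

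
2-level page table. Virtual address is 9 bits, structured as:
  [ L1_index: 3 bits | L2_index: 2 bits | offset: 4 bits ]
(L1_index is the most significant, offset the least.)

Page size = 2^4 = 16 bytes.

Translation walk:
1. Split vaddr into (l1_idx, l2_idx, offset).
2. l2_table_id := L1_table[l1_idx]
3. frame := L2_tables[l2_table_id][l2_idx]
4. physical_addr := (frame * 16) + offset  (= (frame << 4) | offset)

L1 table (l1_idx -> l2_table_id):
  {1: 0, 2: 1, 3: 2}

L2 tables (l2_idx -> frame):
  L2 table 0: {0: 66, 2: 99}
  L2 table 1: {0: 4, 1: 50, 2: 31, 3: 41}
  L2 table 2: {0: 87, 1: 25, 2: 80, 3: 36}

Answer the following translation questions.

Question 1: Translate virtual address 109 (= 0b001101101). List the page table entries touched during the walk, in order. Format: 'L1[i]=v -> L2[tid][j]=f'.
Answer: L1[1]=0 -> L2[0][2]=99

Derivation:
vaddr = 109 = 0b001101101
Split: l1_idx=1, l2_idx=2, offset=13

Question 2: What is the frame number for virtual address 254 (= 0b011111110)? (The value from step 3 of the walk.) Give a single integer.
Answer: 36

Derivation:
vaddr = 254: l1_idx=3, l2_idx=3
L1[3] = 2; L2[2][3] = 36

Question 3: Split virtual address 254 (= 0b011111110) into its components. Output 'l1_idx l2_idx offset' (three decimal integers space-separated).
Answer: 3 3 14

Derivation:
vaddr = 254 = 0b011111110
  top 3 bits -> l1_idx = 3
  next 2 bits -> l2_idx = 3
  bottom 4 bits -> offset = 14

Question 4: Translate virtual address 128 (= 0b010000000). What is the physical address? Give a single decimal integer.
vaddr = 128 = 0b010000000
Split: l1_idx=2, l2_idx=0, offset=0
L1[2] = 1
L2[1][0] = 4
paddr = 4 * 16 + 0 = 64

Answer: 64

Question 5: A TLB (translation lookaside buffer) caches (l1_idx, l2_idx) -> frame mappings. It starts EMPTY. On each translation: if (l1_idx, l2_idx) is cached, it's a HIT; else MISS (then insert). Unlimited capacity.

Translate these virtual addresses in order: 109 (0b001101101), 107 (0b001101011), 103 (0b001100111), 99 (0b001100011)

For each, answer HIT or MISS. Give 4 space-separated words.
Answer: MISS HIT HIT HIT

Derivation:
vaddr=109: (1,2) not in TLB -> MISS, insert
vaddr=107: (1,2) in TLB -> HIT
vaddr=103: (1,2) in TLB -> HIT
vaddr=99: (1,2) in TLB -> HIT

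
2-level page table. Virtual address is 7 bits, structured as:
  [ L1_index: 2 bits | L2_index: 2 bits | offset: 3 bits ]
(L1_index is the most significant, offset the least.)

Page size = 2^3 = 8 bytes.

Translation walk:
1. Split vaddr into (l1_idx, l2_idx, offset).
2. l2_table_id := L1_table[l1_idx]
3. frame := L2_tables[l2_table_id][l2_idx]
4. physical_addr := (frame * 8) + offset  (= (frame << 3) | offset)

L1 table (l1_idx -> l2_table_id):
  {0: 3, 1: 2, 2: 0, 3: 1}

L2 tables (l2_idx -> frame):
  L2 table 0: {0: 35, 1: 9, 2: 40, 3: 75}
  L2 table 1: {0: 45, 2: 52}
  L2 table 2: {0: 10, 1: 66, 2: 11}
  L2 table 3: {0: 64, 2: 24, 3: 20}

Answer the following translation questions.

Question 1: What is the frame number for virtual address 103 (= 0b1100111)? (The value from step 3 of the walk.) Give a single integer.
vaddr = 103: l1_idx=3, l2_idx=0
L1[3] = 1; L2[1][0] = 45

Answer: 45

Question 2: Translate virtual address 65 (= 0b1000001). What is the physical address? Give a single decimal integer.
vaddr = 65 = 0b1000001
Split: l1_idx=2, l2_idx=0, offset=1
L1[2] = 0
L2[0][0] = 35
paddr = 35 * 8 + 1 = 281

Answer: 281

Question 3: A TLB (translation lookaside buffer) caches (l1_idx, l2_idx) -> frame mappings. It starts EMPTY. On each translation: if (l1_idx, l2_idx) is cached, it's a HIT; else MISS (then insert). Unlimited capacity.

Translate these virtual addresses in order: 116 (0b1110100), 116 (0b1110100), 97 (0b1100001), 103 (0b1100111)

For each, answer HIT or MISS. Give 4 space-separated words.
Answer: MISS HIT MISS HIT

Derivation:
vaddr=116: (3,2) not in TLB -> MISS, insert
vaddr=116: (3,2) in TLB -> HIT
vaddr=97: (3,0) not in TLB -> MISS, insert
vaddr=103: (3,0) in TLB -> HIT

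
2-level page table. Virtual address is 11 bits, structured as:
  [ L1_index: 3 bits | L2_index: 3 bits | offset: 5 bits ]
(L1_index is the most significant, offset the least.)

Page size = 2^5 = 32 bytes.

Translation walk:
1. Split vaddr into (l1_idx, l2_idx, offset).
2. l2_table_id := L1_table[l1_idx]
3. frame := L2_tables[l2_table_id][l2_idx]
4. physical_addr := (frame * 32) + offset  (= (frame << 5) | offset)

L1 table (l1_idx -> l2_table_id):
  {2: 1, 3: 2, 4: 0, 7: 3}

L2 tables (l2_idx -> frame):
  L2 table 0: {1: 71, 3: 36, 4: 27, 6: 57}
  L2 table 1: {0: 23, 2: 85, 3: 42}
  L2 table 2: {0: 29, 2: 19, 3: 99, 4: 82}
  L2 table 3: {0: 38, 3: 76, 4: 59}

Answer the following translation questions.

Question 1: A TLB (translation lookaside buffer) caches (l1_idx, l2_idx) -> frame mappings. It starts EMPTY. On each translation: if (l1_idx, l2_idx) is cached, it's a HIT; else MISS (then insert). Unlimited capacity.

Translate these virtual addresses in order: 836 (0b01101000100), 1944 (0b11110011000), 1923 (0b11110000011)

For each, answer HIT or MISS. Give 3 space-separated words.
Answer: MISS MISS HIT

Derivation:
vaddr=836: (3,2) not in TLB -> MISS, insert
vaddr=1944: (7,4) not in TLB -> MISS, insert
vaddr=1923: (7,4) in TLB -> HIT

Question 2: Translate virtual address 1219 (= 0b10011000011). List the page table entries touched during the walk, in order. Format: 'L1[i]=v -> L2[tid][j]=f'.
vaddr = 1219 = 0b10011000011
Split: l1_idx=4, l2_idx=6, offset=3

Answer: L1[4]=0 -> L2[0][6]=57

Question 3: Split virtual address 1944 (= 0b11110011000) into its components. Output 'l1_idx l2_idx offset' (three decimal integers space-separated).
Answer: 7 4 24

Derivation:
vaddr = 1944 = 0b11110011000
  top 3 bits -> l1_idx = 7
  next 3 bits -> l2_idx = 4
  bottom 5 bits -> offset = 24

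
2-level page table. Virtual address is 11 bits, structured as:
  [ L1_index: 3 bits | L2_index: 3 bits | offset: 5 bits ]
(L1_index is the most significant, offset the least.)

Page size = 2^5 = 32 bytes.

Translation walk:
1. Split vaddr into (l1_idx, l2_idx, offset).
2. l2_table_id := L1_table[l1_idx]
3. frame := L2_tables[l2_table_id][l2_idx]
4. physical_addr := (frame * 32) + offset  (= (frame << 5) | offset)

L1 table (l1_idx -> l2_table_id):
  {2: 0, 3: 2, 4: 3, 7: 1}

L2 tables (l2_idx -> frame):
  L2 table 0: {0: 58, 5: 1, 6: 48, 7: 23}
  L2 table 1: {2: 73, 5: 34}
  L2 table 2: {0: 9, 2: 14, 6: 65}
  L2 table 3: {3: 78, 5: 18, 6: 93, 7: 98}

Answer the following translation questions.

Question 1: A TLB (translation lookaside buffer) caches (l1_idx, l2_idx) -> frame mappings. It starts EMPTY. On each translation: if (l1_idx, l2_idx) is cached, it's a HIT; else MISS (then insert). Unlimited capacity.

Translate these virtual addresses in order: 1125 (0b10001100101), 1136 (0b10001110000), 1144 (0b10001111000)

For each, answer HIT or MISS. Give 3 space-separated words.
Answer: MISS HIT HIT

Derivation:
vaddr=1125: (4,3) not in TLB -> MISS, insert
vaddr=1136: (4,3) in TLB -> HIT
vaddr=1144: (4,3) in TLB -> HIT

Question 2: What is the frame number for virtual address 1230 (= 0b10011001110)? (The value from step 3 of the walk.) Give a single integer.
vaddr = 1230: l1_idx=4, l2_idx=6
L1[4] = 3; L2[3][6] = 93

Answer: 93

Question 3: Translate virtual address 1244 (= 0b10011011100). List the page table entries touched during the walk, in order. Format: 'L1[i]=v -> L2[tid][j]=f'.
Answer: L1[4]=3 -> L2[3][6]=93

Derivation:
vaddr = 1244 = 0b10011011100
Split: l1_idx=4, l2_idx=6, offset=28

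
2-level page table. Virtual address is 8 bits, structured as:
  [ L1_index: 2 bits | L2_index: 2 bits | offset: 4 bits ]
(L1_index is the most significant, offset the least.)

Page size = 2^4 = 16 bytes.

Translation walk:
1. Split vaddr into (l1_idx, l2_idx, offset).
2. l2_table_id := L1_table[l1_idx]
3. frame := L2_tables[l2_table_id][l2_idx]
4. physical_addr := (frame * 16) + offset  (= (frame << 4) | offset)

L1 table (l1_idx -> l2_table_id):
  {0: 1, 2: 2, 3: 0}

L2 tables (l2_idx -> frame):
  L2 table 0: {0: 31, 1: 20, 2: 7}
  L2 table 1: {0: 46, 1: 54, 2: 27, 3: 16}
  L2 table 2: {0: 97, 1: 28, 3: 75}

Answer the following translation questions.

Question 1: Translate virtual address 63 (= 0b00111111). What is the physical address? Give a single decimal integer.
Answer: 271

Derivation:
vaddr = 63 = 0b00111111
Split: l1_idx=0, l2_idx=3, offset=15
L1[0] = 1
L2[1][3] = 16
paddr = 16 * 16 + 15 = 271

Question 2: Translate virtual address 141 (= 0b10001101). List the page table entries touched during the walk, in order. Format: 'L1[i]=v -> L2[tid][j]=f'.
Answer: L1[2]=2 -> L2[2][0]=97

Derivation:
vaddr = 141 = 0b10001101
Split: l1_idx=2, l2_idx=0, offset=13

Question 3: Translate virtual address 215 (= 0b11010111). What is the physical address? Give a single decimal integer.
vaddr = 215 = 0b11010111
Split: l1_idx=3, l2_idx=1, offset=7
L1[3] = 0
L2[0][1] = 20
paddr = 20 * 16 + 7 = 327

Answer: 327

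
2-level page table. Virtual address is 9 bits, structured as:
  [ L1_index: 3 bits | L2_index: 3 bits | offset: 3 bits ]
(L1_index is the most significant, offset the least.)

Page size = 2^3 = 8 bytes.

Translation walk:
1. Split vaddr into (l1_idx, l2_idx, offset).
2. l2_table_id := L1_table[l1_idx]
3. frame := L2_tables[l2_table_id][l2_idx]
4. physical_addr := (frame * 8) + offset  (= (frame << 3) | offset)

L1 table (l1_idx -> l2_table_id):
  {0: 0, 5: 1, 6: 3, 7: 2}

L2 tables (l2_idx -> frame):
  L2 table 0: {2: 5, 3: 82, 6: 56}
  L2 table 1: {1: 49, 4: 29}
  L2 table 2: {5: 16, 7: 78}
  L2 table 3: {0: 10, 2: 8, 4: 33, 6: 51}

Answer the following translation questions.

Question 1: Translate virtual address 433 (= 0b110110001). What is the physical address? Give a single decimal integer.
vaddr = 433 = 0b110110001
Split: l1_idx=6, l2_idx=6, offset=1
L1[6] = 3
L2[3][6] = 51
paddr = 51 * 8 + 1 = 409

Answer: 409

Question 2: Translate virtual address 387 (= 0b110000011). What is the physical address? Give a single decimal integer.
vaddr = 387 = 0b110000011
Split: l1_idx=6, l2_idx=0, offset=3
L1[6] = 3
L2[3][0] = 10
paddr = 10 * 8 + 3 = 83

Answer: 83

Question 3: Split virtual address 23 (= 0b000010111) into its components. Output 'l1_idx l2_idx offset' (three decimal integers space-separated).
Answer: 0 2 7

Derivation:
vaddr = 23 = 0b000010111
  top 3 bits -> l1_idx = 0
  next 3 bits -> l2_idx = 2
  bottom 3 bits -> offset = 7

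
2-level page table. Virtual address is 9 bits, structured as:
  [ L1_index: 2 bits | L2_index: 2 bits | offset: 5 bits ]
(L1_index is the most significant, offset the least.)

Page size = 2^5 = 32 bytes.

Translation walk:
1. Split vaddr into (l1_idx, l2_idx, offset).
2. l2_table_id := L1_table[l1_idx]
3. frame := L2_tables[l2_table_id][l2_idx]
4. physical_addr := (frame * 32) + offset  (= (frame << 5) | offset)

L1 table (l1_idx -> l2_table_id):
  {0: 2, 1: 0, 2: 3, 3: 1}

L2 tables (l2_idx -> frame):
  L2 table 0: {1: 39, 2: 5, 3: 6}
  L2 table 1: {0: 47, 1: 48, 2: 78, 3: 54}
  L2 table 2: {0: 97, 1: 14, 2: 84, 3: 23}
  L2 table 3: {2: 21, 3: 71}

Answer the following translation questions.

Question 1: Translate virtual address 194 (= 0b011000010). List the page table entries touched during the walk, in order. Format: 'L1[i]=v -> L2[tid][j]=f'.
vaddr = 194 = 0b011000010
Split: l1_idx=1, l2_idx=2, offset=2

Answer: L1[1]=0 -> L2[0][2]=5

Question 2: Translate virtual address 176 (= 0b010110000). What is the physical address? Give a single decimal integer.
vaddr = 176 = 0b010110000
Split: l1_idx=1, l2_idx=1, offset=16
L1[1] = 0
L2[0][1] = 39
paddr = 39 * 32 + 16 = 1264

Answer: 1264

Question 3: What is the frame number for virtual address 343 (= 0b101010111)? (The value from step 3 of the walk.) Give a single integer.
vaddr = 343: l1_idx=2, l2_idx=2
L1[2] = 3; L2[3][2] = 21

Answer: 21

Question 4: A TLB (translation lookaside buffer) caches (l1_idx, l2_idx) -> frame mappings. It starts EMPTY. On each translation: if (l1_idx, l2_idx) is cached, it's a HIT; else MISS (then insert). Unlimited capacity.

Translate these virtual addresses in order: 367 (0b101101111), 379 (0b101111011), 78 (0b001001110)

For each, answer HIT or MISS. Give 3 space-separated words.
Answer: MISS HIT MISS

Derivation:
vaddr=367: (2,3) not in TLB -> MISS, insert
vaddr=379: (2,3) in TLB -> HIT
vaddr=78: (0,2) not in TLB -> MISS, insert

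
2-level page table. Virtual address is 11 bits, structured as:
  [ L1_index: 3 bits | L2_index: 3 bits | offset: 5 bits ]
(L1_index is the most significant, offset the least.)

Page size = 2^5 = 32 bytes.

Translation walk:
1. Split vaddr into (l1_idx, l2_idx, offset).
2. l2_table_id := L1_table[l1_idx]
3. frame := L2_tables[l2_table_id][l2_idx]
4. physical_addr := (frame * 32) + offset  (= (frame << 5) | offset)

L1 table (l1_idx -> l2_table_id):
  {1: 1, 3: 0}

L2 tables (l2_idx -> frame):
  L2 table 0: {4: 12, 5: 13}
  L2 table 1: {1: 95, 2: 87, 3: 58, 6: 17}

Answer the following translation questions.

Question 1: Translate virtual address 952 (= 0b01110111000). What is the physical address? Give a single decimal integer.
Answer: 440

Derivation:
vaddr = 952 = 0b01110111000
Split: l1_idx=3, l2_idx=5, offset=24
L1[3] = 0
L2[0][5] = 13
paddr = 13 * 32 + 24 = 440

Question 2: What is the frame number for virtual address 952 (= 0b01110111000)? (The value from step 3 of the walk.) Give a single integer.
Answer: 13

Derivation:
vaddr = 952: l1_idx=3, l2_idx=5
L1[3] = 0; L2[0][5] = 13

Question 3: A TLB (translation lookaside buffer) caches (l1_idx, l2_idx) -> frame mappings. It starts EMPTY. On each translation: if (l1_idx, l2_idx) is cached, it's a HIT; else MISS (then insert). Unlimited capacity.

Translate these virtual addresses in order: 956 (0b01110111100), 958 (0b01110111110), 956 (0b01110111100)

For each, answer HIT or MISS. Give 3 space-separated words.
vaddr=956: (3,5) not in TLB -> MISS, insert
vaddr=958: (3,5) in TLB -> HIT
vaddr=956: (3,5) in TLB -> HIT

Answer: MISS HIT HIT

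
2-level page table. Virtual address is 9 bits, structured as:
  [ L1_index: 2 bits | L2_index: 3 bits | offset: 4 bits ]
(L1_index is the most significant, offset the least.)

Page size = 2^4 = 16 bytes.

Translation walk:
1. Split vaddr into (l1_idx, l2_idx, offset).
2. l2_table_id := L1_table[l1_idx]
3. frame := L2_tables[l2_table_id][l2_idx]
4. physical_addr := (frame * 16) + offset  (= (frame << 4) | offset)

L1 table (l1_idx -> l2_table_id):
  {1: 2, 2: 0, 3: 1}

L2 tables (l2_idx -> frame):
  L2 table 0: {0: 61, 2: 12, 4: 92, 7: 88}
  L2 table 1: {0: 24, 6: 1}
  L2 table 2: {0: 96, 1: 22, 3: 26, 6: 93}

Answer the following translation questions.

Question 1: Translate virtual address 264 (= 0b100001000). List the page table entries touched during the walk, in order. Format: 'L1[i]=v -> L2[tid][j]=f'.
vaddr = 264 = 0b100001000
Split: l1_idx=2, l2_idx=0, offset=8

Answer: L1[2]=0 -> L2[0][0]=61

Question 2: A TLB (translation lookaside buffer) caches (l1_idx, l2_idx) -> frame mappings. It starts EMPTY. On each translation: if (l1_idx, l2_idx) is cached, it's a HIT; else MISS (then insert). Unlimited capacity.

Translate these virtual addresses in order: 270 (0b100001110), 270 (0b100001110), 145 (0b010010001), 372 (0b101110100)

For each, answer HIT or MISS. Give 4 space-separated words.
Answer: MISS HIT MISS MISS

Derivation:
vaddr=270: (2,0) not in TLB -> MISS, insert
vaddr=270: (2,0) in TLB -> HIT
vaddr=145: (1,1) not in TLB -> MISS, insert
vaddr=372: (2,7) not in TLB -> MISS, insert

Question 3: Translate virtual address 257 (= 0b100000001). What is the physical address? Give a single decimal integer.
Answer: 977

Derivation:
vaddr = 257 = 0b100000001
Split: l1_idx=2, l2_idx=0, offset=1
L1[2] = 0
L2[0][0] = 61
paddr = 61 * 16 + 1 = 977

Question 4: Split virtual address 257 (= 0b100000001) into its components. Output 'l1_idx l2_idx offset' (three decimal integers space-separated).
vaddr = 257 = 0b100000001
  top 2 bits -> l1_idx = 2
  next 3 bits -> l2_idx = 0
  bottom 4 bits -> offset = 1

Answer: 2 0 1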